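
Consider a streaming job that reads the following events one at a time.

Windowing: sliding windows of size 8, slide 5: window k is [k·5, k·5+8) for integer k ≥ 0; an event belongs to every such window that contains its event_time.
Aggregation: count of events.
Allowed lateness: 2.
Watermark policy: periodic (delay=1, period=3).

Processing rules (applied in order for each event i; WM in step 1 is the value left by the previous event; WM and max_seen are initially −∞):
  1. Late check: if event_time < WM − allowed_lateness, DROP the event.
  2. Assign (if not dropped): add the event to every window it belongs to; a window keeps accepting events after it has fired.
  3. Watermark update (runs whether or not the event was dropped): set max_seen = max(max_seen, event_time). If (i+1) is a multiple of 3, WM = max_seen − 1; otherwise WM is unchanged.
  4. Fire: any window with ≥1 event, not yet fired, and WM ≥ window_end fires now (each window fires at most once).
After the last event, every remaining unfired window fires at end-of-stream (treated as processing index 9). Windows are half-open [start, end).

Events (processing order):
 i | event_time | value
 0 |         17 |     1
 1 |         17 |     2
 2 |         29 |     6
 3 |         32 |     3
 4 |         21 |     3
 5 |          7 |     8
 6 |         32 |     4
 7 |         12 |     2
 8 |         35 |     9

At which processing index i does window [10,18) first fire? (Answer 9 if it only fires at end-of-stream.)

2

i=0 t=17 v=1: → [15,23),[10,18); WM=−∞
i=1 t=17 v=2: → [15,23),[10,18); WM=−∞
i=2 t=29 v=6: → [25,33); WM=28; [10,18) fires=2 [15,23) fires=2
i=3 t=32 v=3: → [30,38),[25,33); WM=28
i=4 t=21 v=3: DROP (t<28-2); WM=28
i=5 t=7 v=8: DROP (t<28-2); WM=31
i=6 t=32 v=4: → [30,38),[25,33); WM=31
i=7 t=12 v=2: DROP (t<31-2); WM=31
i=8 t=35 v=9: → [35,43),[30,38); WM=34; [25,33) fires=3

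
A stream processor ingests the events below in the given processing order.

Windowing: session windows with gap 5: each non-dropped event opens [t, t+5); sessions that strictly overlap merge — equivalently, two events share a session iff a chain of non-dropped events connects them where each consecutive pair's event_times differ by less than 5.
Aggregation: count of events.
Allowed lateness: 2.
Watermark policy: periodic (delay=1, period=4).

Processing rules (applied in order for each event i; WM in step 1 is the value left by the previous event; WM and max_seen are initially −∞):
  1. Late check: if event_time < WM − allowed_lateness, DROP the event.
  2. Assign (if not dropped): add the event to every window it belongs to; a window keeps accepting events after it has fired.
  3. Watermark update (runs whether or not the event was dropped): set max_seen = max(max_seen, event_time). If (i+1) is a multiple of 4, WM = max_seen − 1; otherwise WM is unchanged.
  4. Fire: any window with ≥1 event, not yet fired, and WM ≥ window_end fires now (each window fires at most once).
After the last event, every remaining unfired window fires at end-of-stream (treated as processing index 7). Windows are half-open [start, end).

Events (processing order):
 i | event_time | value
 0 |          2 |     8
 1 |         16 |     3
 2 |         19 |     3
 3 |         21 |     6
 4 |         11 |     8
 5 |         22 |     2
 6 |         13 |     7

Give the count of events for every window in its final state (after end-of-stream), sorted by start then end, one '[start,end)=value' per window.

i=0 t=2 v=8: → [2,7); WM=−∞
i=1 t=16 v=3: → [16,21); WM=−∞
i=2 t=19 v=3: → [16,24); WM=−∞
i=3 t=21 v=6: → [16,26); WM=20
i=4 t=11 v=8: DROP (t<20-2); WM=20
i=5 t=22 v=2: → [16,27); WM=20
i=6 t=13 v=7: DROP (t<20-2); WM=20

[2,7)=1 [16,27)=4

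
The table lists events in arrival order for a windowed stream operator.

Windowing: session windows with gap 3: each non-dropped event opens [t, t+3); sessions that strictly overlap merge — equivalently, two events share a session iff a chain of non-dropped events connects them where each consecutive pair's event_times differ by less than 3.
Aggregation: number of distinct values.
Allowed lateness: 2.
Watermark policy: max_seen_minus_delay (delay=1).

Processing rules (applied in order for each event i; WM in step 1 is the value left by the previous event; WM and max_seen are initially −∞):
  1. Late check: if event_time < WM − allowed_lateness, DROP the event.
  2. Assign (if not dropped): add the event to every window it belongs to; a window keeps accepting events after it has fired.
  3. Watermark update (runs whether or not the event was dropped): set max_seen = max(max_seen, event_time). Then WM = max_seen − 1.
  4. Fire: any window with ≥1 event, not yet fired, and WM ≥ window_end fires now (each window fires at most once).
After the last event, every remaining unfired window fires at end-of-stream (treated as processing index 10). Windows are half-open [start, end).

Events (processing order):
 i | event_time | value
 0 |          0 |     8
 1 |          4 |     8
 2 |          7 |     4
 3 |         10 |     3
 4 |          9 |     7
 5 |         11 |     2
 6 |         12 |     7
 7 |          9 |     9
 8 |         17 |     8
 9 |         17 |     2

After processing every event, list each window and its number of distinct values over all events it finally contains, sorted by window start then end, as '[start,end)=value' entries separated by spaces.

i=0 t=0 v=8: → [0,3); WM=-1
i=1 t=4 v=8: → [4,7); WM=3
i=2 t=7 v=4: → [7,10); WM=6
i=3 t=10 v=3: → [10,13); WM=9
i=4 t=9 v=7: → [7,13); WM=9
i=5 t=11 v=2: → [7,14); WM=10
i=6 t=12 v=7: → [7,15); WM=11
i=7 t=9 v=9: → [7,15); WM=11
i=8 t=17 v=8: → [17,20); WM=16
i=9 t=17 v=2: → [17,20); WM=16

[0,3)=1 [4,7)=1 [7,15)=5 [17,20)=2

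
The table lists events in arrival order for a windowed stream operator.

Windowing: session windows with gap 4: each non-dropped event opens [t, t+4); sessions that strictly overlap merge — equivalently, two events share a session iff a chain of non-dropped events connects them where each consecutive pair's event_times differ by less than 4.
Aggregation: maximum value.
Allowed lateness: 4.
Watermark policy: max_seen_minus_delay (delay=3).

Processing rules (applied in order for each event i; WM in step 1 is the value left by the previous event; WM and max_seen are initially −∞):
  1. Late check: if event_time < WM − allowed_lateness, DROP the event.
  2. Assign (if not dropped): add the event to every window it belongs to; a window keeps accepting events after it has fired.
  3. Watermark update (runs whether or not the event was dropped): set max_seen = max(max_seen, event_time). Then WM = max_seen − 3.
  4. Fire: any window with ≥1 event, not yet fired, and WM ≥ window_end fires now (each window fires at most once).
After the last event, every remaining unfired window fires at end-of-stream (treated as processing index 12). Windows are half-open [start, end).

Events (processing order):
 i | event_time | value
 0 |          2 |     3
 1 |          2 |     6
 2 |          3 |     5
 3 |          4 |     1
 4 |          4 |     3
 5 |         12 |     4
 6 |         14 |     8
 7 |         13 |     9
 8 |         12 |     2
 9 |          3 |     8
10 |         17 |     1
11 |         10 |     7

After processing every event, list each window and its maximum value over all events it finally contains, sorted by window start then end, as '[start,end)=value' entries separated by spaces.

i=0 t=2 v=3: → [2,6); WM=-1
i=1 t=2 v=6: → [2,6); WM=-1
i=2 t=3 v=5: → [2,7); WM=0
i=3 t=4 v=1: → [2,8); WM=1
i=4 t=4 v=3: → [2,8); WM=1
i=5 t=12 v=4: → [12,16); WM=9
i=6 t=14 v=8: → [12,18); WM=11
i=7 t=13 v=9: → [12,18); WM=11
i=8 t=12 v=2: → [12,18); WM=11
i=9 t=3 v=8: DROP (t<11-4); WM=11
i=10 t=17 v=1: → [12,21); WM=14
i=11 t=10 v=7: → [10,21); WM=14

[2,8)=6 [10,21)=9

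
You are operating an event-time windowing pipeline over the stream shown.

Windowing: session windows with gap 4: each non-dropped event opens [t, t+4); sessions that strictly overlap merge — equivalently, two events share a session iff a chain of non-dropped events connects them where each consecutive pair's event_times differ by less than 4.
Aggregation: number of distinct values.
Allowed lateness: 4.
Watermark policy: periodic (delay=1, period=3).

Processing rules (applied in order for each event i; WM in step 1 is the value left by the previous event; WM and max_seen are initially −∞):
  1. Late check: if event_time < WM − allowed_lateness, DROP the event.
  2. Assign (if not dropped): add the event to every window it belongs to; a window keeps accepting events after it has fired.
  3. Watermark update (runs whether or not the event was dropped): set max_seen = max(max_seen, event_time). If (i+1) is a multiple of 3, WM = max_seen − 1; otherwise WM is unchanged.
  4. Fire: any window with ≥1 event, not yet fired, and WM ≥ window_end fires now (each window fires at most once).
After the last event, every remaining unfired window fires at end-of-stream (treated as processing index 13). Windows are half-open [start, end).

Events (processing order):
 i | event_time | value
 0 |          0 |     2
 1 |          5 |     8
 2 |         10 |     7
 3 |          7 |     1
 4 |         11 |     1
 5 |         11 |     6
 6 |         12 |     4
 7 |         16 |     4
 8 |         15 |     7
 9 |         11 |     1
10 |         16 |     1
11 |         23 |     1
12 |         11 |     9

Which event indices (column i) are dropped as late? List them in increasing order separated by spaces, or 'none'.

i=0 t=0 v=2: → [0,4); WM=−∞
i=1 t=5 v=8: → [5,9); WM=−∞
i=2 t=10 v=7: → [10,14); WM=9
i=3 t=7 v=1: → [5,14); WM=9
i=4 t=11 v=1: → [5,15); WM=9
i=5 t=11 v=6: → [5,15); WM=10
i=6 t=12 v=4: → [5,16); WM=10
i=7 t=16 v=4: → [16,20); WM=10
i=8 t=15 v=7: → [5,20); WM=15
i=9 t=11 v=1: → [5,20); WM=15
i=10 t=16 v=1: → [5,20); WM=15
i=11 t=23 v=1: → [23,27); WM=22
i=12 t=11 v=9: DROP (t<22-4); WM=22

12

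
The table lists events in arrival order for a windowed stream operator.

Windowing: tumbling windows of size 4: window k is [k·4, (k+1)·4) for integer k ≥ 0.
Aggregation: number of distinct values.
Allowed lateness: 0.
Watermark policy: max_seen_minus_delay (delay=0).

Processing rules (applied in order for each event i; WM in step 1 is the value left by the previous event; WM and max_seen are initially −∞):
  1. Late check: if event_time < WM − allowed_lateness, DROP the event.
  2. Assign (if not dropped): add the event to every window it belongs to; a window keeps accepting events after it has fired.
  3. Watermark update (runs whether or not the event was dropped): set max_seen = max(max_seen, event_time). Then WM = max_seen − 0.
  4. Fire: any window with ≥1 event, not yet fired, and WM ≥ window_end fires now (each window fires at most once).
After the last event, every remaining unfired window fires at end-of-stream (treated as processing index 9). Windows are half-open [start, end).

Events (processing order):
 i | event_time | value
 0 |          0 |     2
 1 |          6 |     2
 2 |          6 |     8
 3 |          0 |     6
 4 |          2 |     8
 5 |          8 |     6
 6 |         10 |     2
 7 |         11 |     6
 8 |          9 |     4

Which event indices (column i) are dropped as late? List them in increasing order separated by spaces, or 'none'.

i=0 t=0 v=2: → [0,4); WM=0
i=1 t=6 v=2: → [4,8); WM=6; [0,4) fires=1
i=2 t=6 v=8: → [4,8); WM=6
i=3 t=0 v=6: DROP (t<6-0); WM=6
i=4 t=2 v=8: DROP (t<6-0); WM=6
i=5 t=8 v=6: → [8,12); WM=8; [4,8) fires=2
i=6 t=10 v=2: → [8,12); WM=10
i=7 t=11 v=6: → [8,12); WM=11
i=8 t=9 v=4: DROP (t<11-0); WM=11

3 4 8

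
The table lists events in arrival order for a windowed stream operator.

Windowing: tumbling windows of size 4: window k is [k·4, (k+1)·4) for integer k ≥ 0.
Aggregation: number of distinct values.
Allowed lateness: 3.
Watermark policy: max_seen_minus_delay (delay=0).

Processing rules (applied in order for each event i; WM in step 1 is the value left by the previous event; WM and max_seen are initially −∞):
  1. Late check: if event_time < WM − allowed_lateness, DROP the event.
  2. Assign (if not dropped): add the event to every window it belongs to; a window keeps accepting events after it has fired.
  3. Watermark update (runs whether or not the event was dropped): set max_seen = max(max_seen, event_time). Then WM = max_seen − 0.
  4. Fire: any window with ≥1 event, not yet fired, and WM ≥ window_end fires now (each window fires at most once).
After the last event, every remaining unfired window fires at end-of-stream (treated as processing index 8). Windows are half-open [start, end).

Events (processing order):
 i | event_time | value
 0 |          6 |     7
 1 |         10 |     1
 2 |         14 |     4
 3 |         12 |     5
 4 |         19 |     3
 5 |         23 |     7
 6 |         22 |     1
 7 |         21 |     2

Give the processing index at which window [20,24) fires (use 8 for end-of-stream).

i=0 t=6 v=7: → [4,8); WM=6
i=1 t=10 v=1: → [8,12); WM=10; [4,8) fires=1
i=2 t=14 v=4: → [12,16); WM=14; [8,12) fires=1
i=3 t=12 v=5: → [12,16); WM=14
i=4 t=19 v=3: → [16,20); WM=19; [12,16) fires=2
i=5 t=23 v=7: → [20,24); WM=23; [16,20) fires=1
i=6 t=22 v=1: → [20,24); WM=23
i=7 t=21 v=2: → [20,24); WM=23

8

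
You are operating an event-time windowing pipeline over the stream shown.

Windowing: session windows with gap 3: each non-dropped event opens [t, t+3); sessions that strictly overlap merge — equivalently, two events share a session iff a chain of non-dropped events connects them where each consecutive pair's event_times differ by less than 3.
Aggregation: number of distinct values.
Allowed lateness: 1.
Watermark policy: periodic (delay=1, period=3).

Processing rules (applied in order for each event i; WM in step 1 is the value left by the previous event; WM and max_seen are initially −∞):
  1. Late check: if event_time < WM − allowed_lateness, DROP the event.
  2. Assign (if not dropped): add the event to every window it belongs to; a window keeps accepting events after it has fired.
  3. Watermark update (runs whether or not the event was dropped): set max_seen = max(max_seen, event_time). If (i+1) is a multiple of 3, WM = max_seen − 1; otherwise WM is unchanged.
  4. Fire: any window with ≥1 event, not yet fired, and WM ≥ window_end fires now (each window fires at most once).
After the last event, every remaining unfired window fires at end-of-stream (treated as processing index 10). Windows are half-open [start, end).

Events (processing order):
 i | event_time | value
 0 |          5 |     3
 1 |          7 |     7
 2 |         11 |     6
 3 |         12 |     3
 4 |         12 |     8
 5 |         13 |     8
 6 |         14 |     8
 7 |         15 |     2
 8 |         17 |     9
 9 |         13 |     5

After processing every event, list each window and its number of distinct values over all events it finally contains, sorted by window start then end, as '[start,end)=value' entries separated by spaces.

[5,10)=2 [11,20)=5

i=0 t=5 v=3: → [5,8); WM=−∞
i=1 t=7 v=7: → [5,10); WM=−∞
i=2 t=11 v=6: → [11,14); WM=10
i=3 t=12 v=3: → [11,15); WM=10
i=4 t=12 v=8: → [11,15); WM=10
i=5 t=13 v=8: → [11,16); WM=12
i=6 t=14 v=8: → [11,17); WM=12
i=7 t=15 v=2: → [11,18); WM=12
i=8 t=17 v=9: → [11,20); WM=16
i=9 t=13 v=5: DROP (t<16-1); WM=16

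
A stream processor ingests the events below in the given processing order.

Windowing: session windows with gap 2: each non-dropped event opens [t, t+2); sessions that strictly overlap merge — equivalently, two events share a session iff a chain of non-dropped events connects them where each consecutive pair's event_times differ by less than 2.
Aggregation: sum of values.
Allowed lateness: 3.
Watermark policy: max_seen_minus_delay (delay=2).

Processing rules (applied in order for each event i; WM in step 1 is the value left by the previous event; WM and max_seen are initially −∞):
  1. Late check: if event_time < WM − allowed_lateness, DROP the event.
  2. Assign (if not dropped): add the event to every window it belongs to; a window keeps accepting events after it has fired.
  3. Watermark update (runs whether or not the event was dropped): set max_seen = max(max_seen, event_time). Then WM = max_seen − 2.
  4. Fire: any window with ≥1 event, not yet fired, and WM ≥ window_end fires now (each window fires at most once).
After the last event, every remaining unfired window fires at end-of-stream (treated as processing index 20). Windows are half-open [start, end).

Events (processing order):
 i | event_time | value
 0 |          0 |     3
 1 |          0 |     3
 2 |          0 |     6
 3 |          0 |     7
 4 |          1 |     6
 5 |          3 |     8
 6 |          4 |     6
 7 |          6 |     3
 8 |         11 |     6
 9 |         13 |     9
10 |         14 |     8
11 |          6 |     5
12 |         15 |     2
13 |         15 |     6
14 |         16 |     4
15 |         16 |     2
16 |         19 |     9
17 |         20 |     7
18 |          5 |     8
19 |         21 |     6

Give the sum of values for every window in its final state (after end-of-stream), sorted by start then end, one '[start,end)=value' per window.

i=0 t=0 v=3: → [0,2); WM=-2
i=1 t=0 v=3: → [0,2); WM=-2
i=2 t=0 v=6: → [0,2); WM=-2
i=3 t=0 v=7: → [0,2); WM=-2
i=4 t=1 v=6: → [0,3); WM=-1
i=5 t=3 v=8: → [3,5); WM=1
i=6 t=4 v=6: → [3,6); WM=2
i=7 t=6 v=3: → [6,8); WM=4
i=8 t=11 v=6: → [11,13); WM=9
i=9 t=13 v=9: → [13,15); WM=11
i=10 t=14 v=8: → [13,16); WM=12
i=11 t=6 v=5: DROP (t<12-3); WM=12
i=12 t=15 v=2: → [13,17); WM=13
i=13 t=15 v=6: → [13,17); WM=13
i=14 t=16 v=4: → [13,18); WM=14
i=15 t=16 v=2: → [13,18); WM=14
i=16 t=19 v=9: → [19,21); WM=17
i=17 t=20 v=7: → [19,22); WM=18
i=18 t=5 v=8: DROP (t<18-3); WM=18
i=19 t=21 v=6: → [19,23); WM=19

[0,3)=25 [3,6)=14 [6,8)=3 [11,13)=6 [13,18)=31 [19,23)=22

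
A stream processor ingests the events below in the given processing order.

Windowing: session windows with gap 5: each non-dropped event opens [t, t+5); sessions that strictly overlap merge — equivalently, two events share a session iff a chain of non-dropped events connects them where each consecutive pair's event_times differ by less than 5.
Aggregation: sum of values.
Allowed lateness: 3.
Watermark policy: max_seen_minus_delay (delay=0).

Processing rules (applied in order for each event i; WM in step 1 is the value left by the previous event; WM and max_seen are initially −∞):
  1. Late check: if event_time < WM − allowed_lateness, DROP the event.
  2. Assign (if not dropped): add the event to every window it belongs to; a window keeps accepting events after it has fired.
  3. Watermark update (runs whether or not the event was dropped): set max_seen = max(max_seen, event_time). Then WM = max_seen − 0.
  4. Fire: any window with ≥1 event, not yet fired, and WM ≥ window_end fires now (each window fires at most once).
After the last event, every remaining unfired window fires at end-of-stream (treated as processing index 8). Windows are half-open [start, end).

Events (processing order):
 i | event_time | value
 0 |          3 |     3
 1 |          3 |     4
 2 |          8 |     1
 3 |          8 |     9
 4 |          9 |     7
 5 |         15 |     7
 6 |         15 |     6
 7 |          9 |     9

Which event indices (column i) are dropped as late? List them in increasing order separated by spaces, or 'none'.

i=0 t=3 v=3: → [3,8); WM=3
i=1 t=3 v=4: → [3,8); WM=3
i=2 t=8 v=1: → [8,13); WM=8
i=3 t=8 v=9: → [8,13); WM=8
i=4 t=9 v=7: → [8,14); WM=9
i=5 t=15 v=7: → [15,20); WM=15
i=6 t=15 v=6: → [15,20); WM=15
i=7 t=9 v=9: DROP (t<15-3); WM=15

7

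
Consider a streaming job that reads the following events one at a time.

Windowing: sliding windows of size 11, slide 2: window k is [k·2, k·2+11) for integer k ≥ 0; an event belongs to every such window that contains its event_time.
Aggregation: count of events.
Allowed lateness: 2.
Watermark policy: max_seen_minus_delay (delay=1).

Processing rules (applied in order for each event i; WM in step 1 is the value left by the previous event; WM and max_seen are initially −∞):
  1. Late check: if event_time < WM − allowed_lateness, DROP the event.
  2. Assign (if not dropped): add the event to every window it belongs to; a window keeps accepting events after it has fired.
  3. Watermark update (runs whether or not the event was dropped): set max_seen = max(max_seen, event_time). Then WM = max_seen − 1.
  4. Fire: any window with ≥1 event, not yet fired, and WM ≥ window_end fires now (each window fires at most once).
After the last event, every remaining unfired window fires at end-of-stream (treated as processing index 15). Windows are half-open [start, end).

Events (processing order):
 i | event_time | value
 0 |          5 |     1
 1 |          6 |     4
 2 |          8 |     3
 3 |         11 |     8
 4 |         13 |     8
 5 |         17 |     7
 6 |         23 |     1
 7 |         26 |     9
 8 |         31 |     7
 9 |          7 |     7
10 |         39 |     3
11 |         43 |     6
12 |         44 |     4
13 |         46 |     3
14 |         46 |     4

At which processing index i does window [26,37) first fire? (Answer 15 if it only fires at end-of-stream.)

10

i=0 t=5 v=1: → [4,15),[2,13),[0,11); WM=4
i=1 t=6 v=4: → [6,17),[4,15),[2,13),[0,11); WM=5
i=2 t=8 v=3: → [8,19),[6,17),[4,15),[2,13),[0,11); WM=7
i=3 t=11 v=8: → [10,21),[8,19),[6,17),[4,15),[2,13); WM=10
i=4 t=13 v=8: → [12,23),[10,21),[8,19),[6,17),[4,15); WM=12; [0,11) fires=3
i=5 t=17 v=7: → [16,27),[14,25),[12,23),[10,21),[8,19); WM=16; [2,13) fires=4 [4,15) fires=5
i=6 t=23 v=1: → [22,33),[20,31),[18,29),[16,27),[14,25); WM=22; [6,17) fires=4 [8,19) fires=4 [10,21) fires=3
i=7 t=26 v=9: → [26,37),[24,35),[22,33),[20,31),[18,29),[16,27); WM=25; [12,23) fires=2 [14,25) fires=2
i=8 t=31 v=7: → [30,41),[28,39),[26,37),[24,35),[22,33); WM=30; [16,27) fires=3 [18,29) fires=2
i=9 t=7 v=7: DROP (t<30-2); WM=30
i=10 t=39 v=3: → [38,49),[36,47),[34,45),[32,43),[30,41); WM=38; [20,31) fires=2 [22,33) fires=3 [24,35) fires=2 [26,37) fires=2
i=11 t=43 v=6: → [42,53),[40,51),[38,49),[36,47),[34,45); WM=42; [28,39) fires=1 [30,41) fires=2
i=12 t=44 v=4: → [44,55),[42,53),[40,51),[38,49),[36,47),[34,45); WM=43; [32,43) fires=1
i=13 t=46 v=3: → [46,57),[44,55),[42,53),[40,51),[38,49),[36,47); WM=45; [34,45) fires=3
i=14 t=46 v=4: → [46,57),[44,55),[42,53),[40,51),[38,49),[36,47); WM=45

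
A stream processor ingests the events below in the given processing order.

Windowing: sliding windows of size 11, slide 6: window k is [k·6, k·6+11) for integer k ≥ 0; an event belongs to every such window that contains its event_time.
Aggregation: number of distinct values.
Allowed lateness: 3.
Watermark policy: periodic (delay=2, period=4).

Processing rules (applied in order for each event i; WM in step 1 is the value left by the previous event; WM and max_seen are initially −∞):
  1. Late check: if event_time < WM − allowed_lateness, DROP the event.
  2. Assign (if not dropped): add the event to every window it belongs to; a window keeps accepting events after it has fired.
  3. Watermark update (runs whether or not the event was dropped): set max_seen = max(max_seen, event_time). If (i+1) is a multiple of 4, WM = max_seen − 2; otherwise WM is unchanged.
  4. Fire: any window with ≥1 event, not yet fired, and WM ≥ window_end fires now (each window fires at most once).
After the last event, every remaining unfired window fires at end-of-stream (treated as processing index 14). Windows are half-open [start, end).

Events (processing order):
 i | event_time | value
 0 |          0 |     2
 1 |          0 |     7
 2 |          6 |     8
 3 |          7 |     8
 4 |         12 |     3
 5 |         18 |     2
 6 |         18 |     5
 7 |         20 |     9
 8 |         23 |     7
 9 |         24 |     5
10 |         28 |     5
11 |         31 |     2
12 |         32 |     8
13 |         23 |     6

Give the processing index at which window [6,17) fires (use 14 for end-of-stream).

7

i=0 t=0 v=2: → [0,11); WM=−∞
i=1 t=0 v=7: → [0,11); WM=−∞
i=2 t=6 v=8: → [6,17),[0,11); WM=−∞
i=3 t=7 v=8: → [6,17),[0,11); WM=5
i=4 t=12 v=3: → [12,23),[6,17); WM=5
i=5 t=18 v=2: → [18,29),[12,23); WM=5
i=6 t=18 v=5: → [18,29),[12,23); WM=5
i=7 t=20 v=9: → [18,29),[12,23); WM=18; [0,11) fires=3 [6,17) fires=2
i=8 t=23 v=7: → [18,29); WM=18
i=9 t=24 v=5: → [24,35),[18,29); WM=18
i=10 t=28 v=5: → [24,35),[18,29); WM=18
i=11 t=31 v=2: → [30,41),[24,35); WM=29; [12,23) fires=4 [18,29) fires=4
i=12 t=32 v=8: → [30,41),[24,35); WM=29
i=13 t=23 v=6: DROP (t<29-3); WM=29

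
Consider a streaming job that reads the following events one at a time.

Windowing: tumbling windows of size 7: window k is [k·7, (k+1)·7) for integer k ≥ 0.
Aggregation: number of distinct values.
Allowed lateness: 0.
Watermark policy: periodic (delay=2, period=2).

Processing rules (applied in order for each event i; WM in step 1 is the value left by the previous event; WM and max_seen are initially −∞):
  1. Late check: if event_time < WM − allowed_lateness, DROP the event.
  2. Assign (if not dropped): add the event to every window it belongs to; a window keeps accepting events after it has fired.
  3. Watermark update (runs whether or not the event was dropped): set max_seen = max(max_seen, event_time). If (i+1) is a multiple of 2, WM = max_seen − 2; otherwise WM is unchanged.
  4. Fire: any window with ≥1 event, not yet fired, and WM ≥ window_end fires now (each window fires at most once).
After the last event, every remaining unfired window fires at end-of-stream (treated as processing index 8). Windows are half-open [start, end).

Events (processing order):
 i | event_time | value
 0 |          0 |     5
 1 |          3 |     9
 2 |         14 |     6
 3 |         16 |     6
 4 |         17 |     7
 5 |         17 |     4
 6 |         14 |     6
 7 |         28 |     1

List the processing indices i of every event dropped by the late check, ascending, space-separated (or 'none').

i=0 t=0 v=5: → [0,7); WM=−∞
i=1 t=3 v=9: → [0,7); WM=1
i=2 t=14 v=6: → [14,21); WM=1
i=3 t=16 v=6: → [14,21); WM=14; [0,7) fires=2
i=4 t=17 v=7: → [14,21); WM=14
i=5 t=17 v=4: → [14,21); WM=15
i=6 t=14 v=6: DROP (t<15-0); WM=15
i=7 t=28 v=1: → [28,35); WM=26; [14,21) fires=3

6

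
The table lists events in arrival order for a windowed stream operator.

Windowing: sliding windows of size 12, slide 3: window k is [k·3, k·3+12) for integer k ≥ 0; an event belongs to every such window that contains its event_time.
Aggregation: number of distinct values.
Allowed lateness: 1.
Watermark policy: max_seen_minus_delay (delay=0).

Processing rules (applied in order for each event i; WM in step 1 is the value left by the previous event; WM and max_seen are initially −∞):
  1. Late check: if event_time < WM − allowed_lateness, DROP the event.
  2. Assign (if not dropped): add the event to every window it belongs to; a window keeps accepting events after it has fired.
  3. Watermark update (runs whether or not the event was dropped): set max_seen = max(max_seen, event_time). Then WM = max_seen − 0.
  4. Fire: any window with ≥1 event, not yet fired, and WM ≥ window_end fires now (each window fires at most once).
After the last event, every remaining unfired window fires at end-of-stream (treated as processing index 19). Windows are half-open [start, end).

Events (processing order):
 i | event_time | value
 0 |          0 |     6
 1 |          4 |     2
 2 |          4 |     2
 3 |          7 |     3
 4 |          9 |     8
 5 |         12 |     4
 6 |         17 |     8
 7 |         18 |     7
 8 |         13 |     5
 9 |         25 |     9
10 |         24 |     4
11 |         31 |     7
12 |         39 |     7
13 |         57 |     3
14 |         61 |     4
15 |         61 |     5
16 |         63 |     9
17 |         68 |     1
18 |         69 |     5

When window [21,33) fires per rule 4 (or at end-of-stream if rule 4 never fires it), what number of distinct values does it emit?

i=0 t=0 v=6: → [0,12); WM=0
i=1 t=4 v=2: → [3,15),[0,12); WM=4
i=2 t=4 v=2: → [3,15),[0,12); WM=4
i=3 t=7 v=3: → [6,18),[3,15),[0,12); WM=7
i=4 t=9 v=8: → [9,21),[6,18),[3,15),[0,12); WM=9
i=5 t=12 v=4: → [12,24),[9,21),[6,18),[3,15); WM=12; [0,12) fires=4
i=6 t=17 v=8: → [15,27),[12,24),[9,21),[6,18); WM=17; [3,15) fires=4
i=7 t=18 v=7: → [18,30),[15,27),[12,24),[9,21); WM=18; [6,18) fires=3
i=8 t=13 v=5: DROP (t<18-1); WM=18
i=9 t=25 v=9: → [24,36),[21,33),[18,30),[15,27); WM=25; [9,21) fires=3 [12,24) fires=3
i=10 t=24 v=4: → [24,36),[21,33),[18,30),[15,27); WM=25
i=11 t=31 v=7: → [30,42),[27,39),[24,36),[21,33); WM=31; [15,27) fires=4 [18,30) fires=3
i=12 t=39 v=7: → [39,51),[36,48),[33,45),[30,42); WM=39; [21,33) fires=3 [24,36) fires=3 [27,39) fires=1
i=13 t=57 v=3: → [57,69),[54,66),[51,63),[48,60); WM=57; [30,42) fires=1 [33,45) fires=1 [36,48) fires=1 [39,51) fires=1
i=14 t=61 v=4: → [60,72),[57,69),[54,66),[51,63); WM=61; [48,60) fires=1
i=15 t=61 v=5: → [60,72),[57,69),[54,66),[51,63); WM=61
i=16 t=63 v=9: → [63,75),[60,72),[57,69),[54,66); WM=63; [51,63) fires=3
i=17 t=68 v=1: → [66,78),[63,75),[60,72),[57,69); WM=68; [54,66) fires=4
i=18 t=69 v=5: → [69,81),[66,78),[63,75),[60,72); WM=69; [57,69) fires=5

3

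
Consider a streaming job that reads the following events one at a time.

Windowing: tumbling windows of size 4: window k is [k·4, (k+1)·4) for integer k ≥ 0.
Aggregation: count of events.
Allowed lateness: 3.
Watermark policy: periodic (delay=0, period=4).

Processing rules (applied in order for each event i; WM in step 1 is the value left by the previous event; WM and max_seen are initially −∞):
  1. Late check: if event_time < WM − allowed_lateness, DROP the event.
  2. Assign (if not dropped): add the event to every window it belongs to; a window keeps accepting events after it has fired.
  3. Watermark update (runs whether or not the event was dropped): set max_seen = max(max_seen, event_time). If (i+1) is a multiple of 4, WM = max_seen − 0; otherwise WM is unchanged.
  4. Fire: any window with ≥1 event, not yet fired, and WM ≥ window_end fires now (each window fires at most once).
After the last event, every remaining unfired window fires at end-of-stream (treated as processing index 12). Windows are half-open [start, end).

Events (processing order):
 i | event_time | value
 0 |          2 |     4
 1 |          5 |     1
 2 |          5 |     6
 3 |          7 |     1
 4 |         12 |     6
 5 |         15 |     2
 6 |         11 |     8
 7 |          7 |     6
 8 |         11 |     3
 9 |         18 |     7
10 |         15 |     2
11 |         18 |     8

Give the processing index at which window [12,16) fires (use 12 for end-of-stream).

11

i=0 t=2 v=4: → [0,4); WM=−∞
i=1 t=5 v=1: → [4,8); WM=−∞
i=2 t=5 v=6: → [4,8); WM=−∞
i=3 t=7 v=1: → [4,8); WM=7; [0,4) fires=1
i=4 t=12 v=6: → [12,16); WM=7
i=5 t=15 v=2: → [12,16); WM=7
i=6 t=11 v=8: → [8,12); WM=7
i=7 t=7 v=6: → [4,8); WM=15; [4,8) fires=4 [8,12) fires=1
i=8 t=11 v=3: DROP (t<15-3); WM=15
i=9 t=18 v=7: → [16,20); WM=15
i=10 t=15 v=2: → [12,16); WM=15
i=11 t=18 v=8: → [16,20); WM=18; [12,16) fires=3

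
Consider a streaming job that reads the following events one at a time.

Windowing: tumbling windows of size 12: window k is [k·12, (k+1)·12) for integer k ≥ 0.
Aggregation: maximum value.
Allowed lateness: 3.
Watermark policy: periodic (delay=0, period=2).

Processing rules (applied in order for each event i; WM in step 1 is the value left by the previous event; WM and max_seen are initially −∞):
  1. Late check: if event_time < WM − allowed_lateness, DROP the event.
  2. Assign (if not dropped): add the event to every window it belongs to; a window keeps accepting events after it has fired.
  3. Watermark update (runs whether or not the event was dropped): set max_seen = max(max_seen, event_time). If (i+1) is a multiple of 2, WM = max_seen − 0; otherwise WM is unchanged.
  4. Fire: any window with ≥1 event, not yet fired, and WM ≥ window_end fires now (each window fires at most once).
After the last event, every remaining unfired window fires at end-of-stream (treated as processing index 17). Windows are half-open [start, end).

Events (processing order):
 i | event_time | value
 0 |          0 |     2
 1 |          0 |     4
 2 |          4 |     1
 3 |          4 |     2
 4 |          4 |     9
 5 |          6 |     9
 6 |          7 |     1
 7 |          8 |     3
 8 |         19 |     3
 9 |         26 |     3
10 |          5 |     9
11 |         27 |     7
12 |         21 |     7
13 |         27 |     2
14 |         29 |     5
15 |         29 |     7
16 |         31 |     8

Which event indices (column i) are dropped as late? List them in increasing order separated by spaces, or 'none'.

i=0 t=0 v=2: → [0,12); WM=−∞
i=1 t=0 v=4: → [0,12); WM=0
i=2 t=4 v=1: → [0,12); WM=0
i=3 t=4 v=2: → [0,12); WM=4
i=4 t=4 v=9: → [0,12); WM=4
i=5 t=6 v=9: → [0,12); WM=6
i=6 t=7 v=1: → [0,12); WM=6
i=7 t=8 v=3: → [0,12); WM=8
i=8 t=19 v=3: → [12,24); WM=8
i=9 t=26 v=3: → [24,36); WM=26; [0,12) fires=9 [12,24) fires=3
i=10 t=5 v=9: DROP (t<26-3); WM=26
i=11 t=27 v=7: → [24,36); WM=27
i=12 t=21 v=7: DROP (t<27-3); WM=27
i=13 t=27 v=2: → [24,36); WM=27
i=14 t=29 v=5: → [24,36); WM=27
i=15 t=29 v=7: → [24,36); WM=29
i=16 t=31 v=8: → [24,36); WM=29

10 12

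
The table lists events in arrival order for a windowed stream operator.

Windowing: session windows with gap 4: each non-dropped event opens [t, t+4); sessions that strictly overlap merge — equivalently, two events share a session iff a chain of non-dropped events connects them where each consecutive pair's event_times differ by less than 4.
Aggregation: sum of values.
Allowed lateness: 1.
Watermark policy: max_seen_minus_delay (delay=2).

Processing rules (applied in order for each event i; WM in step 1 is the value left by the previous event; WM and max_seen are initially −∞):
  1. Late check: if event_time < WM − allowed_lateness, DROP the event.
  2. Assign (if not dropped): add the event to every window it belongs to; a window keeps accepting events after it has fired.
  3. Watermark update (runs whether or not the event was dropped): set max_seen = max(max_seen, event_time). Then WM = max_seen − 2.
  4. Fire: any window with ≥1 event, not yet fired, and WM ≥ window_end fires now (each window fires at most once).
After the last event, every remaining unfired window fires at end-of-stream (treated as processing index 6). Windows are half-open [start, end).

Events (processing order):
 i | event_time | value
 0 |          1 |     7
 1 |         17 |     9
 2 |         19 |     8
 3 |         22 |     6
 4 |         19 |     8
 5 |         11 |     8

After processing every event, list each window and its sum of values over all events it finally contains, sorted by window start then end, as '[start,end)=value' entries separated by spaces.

[1,5)=7 [17,26)=31

i=0 t=1 v=7: → [1,5); WM=-1
i=1 t=17 v=9: → [17,21); WM=15
i=2 t=19 v=8: → [17,23); WM=17
i=3 t=22 v=6: → [17,26); WM=20
i=4 t=19 v=8: → [17,26); WM=20
i=5 t=11 v=8: DROP (t<20-1); WM=20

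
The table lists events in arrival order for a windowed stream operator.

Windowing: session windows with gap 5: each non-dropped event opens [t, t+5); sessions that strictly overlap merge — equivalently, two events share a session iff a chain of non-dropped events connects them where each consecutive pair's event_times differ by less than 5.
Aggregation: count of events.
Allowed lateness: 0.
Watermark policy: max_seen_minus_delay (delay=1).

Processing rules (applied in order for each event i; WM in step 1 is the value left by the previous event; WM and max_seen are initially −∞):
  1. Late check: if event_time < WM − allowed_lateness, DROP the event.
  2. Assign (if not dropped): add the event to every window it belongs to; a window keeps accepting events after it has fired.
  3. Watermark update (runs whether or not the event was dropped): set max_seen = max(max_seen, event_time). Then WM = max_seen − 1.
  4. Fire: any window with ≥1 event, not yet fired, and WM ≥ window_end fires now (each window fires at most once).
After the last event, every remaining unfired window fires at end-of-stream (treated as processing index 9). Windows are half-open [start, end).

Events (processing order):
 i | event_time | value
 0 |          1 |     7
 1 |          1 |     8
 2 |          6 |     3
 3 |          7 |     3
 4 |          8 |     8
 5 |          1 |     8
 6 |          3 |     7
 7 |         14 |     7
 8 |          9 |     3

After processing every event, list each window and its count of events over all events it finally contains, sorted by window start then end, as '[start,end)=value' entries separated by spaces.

i=0 t=1 v=7: → [1,6); WM=0
i=1 t=1 v=8: → [1,6); WM=0
i=2 t=6 v=3: → [6,11); WM=5
i=3 t=7 v=3: → [6,12); WM=6
i=4 t=8 v=8: → [6,13); WM=7
i=5 t=1 v=8: DROP (t<7-0); WM=7
i=6 t=3 v=7: DROP (t<7-0); WM=7
i=7 t=14 v=7: → [14,19); WM=13
i=8 t=9 v=3: DROP (t<13-0); WM=13

[1,6)=2 [6,13)=3 [14,19)=1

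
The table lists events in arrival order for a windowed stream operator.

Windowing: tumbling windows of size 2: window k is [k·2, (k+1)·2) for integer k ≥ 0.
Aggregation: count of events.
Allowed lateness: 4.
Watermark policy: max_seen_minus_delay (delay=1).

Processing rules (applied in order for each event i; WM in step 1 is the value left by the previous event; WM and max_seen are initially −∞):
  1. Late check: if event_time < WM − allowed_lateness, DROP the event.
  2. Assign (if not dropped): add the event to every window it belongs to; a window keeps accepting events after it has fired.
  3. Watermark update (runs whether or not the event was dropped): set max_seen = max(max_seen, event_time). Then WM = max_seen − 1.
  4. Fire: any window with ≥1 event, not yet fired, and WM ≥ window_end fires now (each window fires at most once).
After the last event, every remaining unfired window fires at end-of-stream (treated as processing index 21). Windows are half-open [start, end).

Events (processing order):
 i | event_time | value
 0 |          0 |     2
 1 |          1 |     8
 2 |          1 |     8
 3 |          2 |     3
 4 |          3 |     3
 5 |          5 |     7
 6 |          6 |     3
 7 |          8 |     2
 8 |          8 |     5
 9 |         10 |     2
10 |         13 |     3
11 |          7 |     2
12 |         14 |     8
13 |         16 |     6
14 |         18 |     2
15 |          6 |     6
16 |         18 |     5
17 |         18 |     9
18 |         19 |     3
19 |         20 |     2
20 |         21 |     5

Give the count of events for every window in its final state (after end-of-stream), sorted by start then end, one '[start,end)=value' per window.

[0,2)=3 [2,4)=2 [4,6)=1 [6,8)=1 [8,10)=2 [10,12)=1 [12,14)=1 [14,16)=1 [16,18)=1 [18,20)=4 [20,22)=2

i=0 t=0 v=2: → [0,2); WM=-1
i=1 t=1 v=8: → [0,2); WM=0
i=2 t=1 v=8: → [0,2); WM=0
i=3 t=2 v=3: → [2,4); WM=1
i=4 t=3 v=3: → [2,4); WM=2; [0,2) fires=3
i=5 t=5 v=7: → [4,6); WM=4; [2,4) fires=2
i=6 t=6 v=3: → [6,8); WM=5
i=7 t=8 v=2: → [8,10); WM=7; [4,6) fires=1
i=8 t=8 v=5: → [8,10); WM=7
i=9 t=10 v=2: → [10,12); WM=9; [6,8) fires=1
i=10 t=13 v=3: → [12,14); WM=12; [8,10) fires=2 [10,12) fires=1
i=11 t=7 v=2: DROP (t<12-4); WM=12
i=12 t=14 v=8: → [14,16); WM=13
i=13 t=16 v=6: → [16,18); WM=15; [12,14) fires=1
i=14 t=18 v=2: → [18,20); WM=17; [14,16) fires=1
i=15 t=6 v=6: DROP (t<17-4); WM=17
i=16 t=18 v=5: → [18,20); WM=17
i=17 t=18 v=9: → [18,20); WM=17
i=18 t=19 v=3: → [18,20); WM=18; [16,18) fires=1
i=19 t=20 v=2: → [20,22); WM=19
i=20 t=21 v=5: → [20,22); WM=20; [18,20) fires=4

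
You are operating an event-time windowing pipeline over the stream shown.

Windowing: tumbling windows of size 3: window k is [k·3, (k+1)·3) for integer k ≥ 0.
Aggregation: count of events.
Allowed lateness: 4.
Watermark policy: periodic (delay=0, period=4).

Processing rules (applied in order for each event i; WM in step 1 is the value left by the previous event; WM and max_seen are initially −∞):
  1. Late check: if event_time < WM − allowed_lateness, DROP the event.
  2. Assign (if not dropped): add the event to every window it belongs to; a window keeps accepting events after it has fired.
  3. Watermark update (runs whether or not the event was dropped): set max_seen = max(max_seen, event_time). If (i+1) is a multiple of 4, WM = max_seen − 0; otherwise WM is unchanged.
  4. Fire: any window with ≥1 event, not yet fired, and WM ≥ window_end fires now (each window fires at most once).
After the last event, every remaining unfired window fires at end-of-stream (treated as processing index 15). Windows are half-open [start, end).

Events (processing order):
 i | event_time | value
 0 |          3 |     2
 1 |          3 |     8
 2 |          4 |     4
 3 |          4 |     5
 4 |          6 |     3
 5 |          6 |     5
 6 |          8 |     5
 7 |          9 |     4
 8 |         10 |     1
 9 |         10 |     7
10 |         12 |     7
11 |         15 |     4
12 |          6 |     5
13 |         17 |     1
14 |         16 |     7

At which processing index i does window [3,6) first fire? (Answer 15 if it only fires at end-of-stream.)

7

i=0 t=3 v=2: → [3,6); WM=−∞
i=1 t=3 v=8: → [3,6); WM=−∞
i=2 t=4 v=4: → [3,6); WM=−∞
i=3 t=4 v=5: → [3,6); WM=4
i=4 t=6 v=3: → [6,9); WM=4
i=5 t=6 v=5: → [6,9); WM=4
i=6 t=8 v=5: → [6,9); WM=4
i=7 t=9 v=4: → [9,12); WM=9; [3,6) fires=4 [6,9) fires=3
i=8 t=10 v=1: → [9,12); WM=9
i=9 t=10 v=7: → [9,12); WM=9
i=10 t=12 v=7: → [12,15); WM=9
i=11 t=15 v=4: → [15,18); WM=15; [9,12) fires=3 [12,15) fires=1
i=12 t=6 v=5: DROP (t<15-4); WM=15
i=13 t=17 v=1: → [15,18); WM=15
i=14 t=16 v=7: → [15,18); WM=15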